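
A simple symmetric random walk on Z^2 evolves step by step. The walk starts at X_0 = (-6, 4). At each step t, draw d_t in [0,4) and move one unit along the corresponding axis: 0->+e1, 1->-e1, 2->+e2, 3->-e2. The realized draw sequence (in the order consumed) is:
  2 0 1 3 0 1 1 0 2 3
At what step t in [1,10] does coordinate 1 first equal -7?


t=0: X=(-6, 4), d=2 → +e2, X_1=(-6, 5)
t=1: X=(-6, 5), d=0 → +e1, X_2=(-5, 5)
t=2: X=(-5, 5), d=1 → -e1, X_3=(-6, 5)
t=3: X=(-6, 5), d=3 → -e2, X_4=(-6, 4)
t=4: X=(-6, 4), d=0 → +e1, X_5=(-5, 4)
t=5: X=(-5, 4), d=1 → -e1, X_6=(-6, 4)
t=6: X=(-6, 4), d=1 → -e1, X_7=(-7, 4)
t=7: X=(-7, 4), d=0 → +e1, X_8=(-6, 4)
t=8: X=(-6, 4), d=2 → +e2, X_9=(-6, 5)
t=9: X=(-6, 5), d=3 → -e2, X_10=(-6, 4)

7


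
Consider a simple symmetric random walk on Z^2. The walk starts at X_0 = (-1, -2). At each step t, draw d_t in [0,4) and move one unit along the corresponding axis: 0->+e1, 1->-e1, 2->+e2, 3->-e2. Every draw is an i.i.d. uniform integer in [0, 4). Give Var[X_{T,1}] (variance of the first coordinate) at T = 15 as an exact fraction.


Outcome values over d=0..3: [1, -1, 0, 0]
Σy = 0, Σy² = 2, M = 4
μ = 0/4 = 0,  σ² = 2/4 − (0)² = 1/2
Independent increments: Var[X_15] = 15·σ² = 15·(1/2) = 15/2

15/2


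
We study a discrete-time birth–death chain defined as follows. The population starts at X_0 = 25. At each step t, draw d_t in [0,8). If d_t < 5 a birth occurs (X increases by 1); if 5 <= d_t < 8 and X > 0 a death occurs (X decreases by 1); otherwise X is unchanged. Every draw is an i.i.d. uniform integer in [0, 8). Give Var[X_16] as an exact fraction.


15

X can drop by at most 1 per step and X_0 = 25 > T = 16, so X_t >= 25 − t >= 9 > 0 for every t <= 16: the floor at 0 (the 'and X > 0' condition) never binds. Hence X_16 = X_0 + Σ_{t<16} Y_t with i.i.d. increments Y_t = y(d_t) ∈ {+1, −1, 0}.
Outcome values over d=0..7: [1, 1, 1, 1, 1, -1, -1, -1]
Σy = 2, Σy² = 8, M = 8
μ = 2/8 = 1/4,  σ² = 8/8 − (1/4)² = 15/16
Independent increments: Var[X_16] = 16·σ² = 16·(15/16) = 15


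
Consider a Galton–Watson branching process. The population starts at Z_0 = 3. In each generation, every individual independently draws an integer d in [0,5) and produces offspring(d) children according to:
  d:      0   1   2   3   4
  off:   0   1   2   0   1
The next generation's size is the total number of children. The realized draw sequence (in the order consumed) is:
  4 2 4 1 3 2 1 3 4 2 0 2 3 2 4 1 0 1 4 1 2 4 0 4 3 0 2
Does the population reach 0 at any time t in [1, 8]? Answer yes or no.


gen 0: Z_0=3, draws=[4, 2, 4], offspring=[1, 2, 1], Z_1=4
gen 1: Z_1=4, draws=[1, 3, 2, 1], offspring=[1, 0, 2, 1], Z_2=4
gen 2: Z_2=4, draws=[3, 4, 2, 0], offspring=[0, 1, 2, 0], Z_3=3
gen 3: Z_3=3, draws=[2, 3, 2], offspring=[2, 0, 2], Z_4=4
gen 4: Z_4=4, draws=[4, 1, 0, 1], offspring=[1, 1, 0, 1], Z_5=3
gen 5: Z_5=3, draws=[4, 1, 2], offspring=[1, 1, 2], Z_6=4
gen 6: Z_6=4, draws=[4, 0, 4, 3], offspring=[1, 0, 1, 0], Z_7=2
gen 7: Z_7=2, draws=[0, 2], offspring=[0, 2], Z_8=2

no


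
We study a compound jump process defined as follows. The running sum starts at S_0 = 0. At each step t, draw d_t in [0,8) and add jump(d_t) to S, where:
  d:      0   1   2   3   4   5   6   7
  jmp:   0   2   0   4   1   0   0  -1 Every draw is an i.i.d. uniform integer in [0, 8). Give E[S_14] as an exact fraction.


Outcome values over d=0..7: [0, 2, 0, 4, 1, 0, 0, -1]
Σy = 6, Σy² = 22, M = 8
μ = 6/8 = 3/4,  σ² = 22/8 − (3/4)² = 35/16
E[S_14] = 0 + 14·(3/4) = 21/2

21/2


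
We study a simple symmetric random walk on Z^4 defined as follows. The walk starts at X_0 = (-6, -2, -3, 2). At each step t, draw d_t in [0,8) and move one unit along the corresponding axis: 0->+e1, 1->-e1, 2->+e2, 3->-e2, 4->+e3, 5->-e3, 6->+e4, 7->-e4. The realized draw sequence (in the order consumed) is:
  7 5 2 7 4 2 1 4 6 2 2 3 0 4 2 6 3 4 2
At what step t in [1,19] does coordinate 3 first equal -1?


14

t=0: X=(-6, -2, -3, 2), d=7 → -e4, X_1=(-6, -2, -3, 1)
t=1: X=(-6, -2, -3, 1), d=5 → -e3, X_2=(-6, -2, -4, 1)
t=2: X=(-6, -2, -4, 1), d=2 → +e2, X_3=(-6, -1, -4, 1)
t=3: X=(-6, -1, -4, 1), d=7 → -e4, X_4=(-6, -1, -4, 0)
t=4: X=(-6, -1, -4, 0), d=4 → +e3, X_5=(-6, -1, -3, 0)
t=5: X=(-6, -1, -3, 0), d=2 → +e2, X_6=(-6, 0, -3, 0)
t=6: X=(-6, 0, -3, 0), d=1 → -e1, X_7=(-7, 0, -3, 0)
t=7: X=(-7, 0, -3, 0), d=4 → +e3, X_8=(-7, 0, -2, 0)
t=8: X=(-7, 0, -2, 0), d=6 → +e4, X_9=(-7, 0, -2, 1)
t=9: X=(-7, 0, -2, 1), d=2 → +e2, X_10=(-7, 1, -2, 1)
t=10: X=(-7, 1, -2, 1), d=2 → +e2, X_11=(-7, 2, -2, 1)
t=11: X=(-7, 2, -2, 1), d=3 → -e2, X_12=(-7, 1, -2, 1)
t=12: X=(-7, 1, -2, 1), d=0 → +e1, X_13=(-6, 1, -2, 1)
t=13: X=(-6, 1, -2, 1), d=4 → +e3, X_14=(-6, 1, -1, 1)
t=14: X=(-6, 1, -1, 1), d=2 → +e2, X_15=(-6, 2, -1, 1)
t=15: X=(-6, 2, -1, 1), d=6 → +e4, X_16=(-6, 2, -1, 2)
t=16: X=(-6, 2, -1, 2), d=3 → -e2, X_17=(-6, 1, -1, 2)
t=17: X=(-6, 1, -1, 2), d=4 → +e3, X_18=(-6, 1, 0, 2)
t=18: X=(-6, 1, 0, 2), d=2 → +e2, X_19=(-6, 2, 0, 2)


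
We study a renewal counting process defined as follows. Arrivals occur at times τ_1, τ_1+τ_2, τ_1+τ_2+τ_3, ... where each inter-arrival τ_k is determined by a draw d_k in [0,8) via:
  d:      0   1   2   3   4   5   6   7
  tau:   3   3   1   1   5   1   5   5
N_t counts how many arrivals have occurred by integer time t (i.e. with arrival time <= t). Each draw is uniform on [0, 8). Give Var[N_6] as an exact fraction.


Inter-arrival values over d=0..7: [3, 3, 1, 1, 5, 1, 5, 5]
Each d has probability 1/8, so the pmf of τ is: f(1) = 3/8, f(3) = 1/4, f(5) = 3/8
Let p_n(j) = P(N_n = j), with p_0 = [1]. Condition on τ_1: p_n(0) = P(τ > n), and for j >= 1, p_n(j) = Σ_{k<=n} f(k)·p_{n−k}(j−1)
p_1 = [5/8, 3/8]  (j = 0..1)
p_2 = [5/8, 15/64, 9/64]  (j = 0..2)
p_3 = [3/8, 31/64, 45/512, 27/512]  (j = 0..3)
p_4 = [3/8, 19/64, 141/512, 135/4096, 81/4096]  (j = 0..4)
p_5 = [0, 43/64, 87/512, 567/4096, 405/32768, 243/32768]  (j = 0..5)
p_6 = [0, 21/64, 263/512, 351/4096, 2133/32768, 1215/262144, 729/262144]  (j = 0..6)
E[N_6] = Σ j·p_6(j) = 501425/262144;  E[N_6²] = Σ j²·p_6(j) = 1156459/262144
Var[N_6] = 1156459/262144 − (501425/262144)² = 51731757471/68719476736

51731757471/68719476736


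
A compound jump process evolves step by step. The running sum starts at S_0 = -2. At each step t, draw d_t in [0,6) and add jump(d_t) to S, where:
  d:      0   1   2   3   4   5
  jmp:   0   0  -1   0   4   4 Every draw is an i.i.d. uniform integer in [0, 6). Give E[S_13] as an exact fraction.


79/6

Outcome values over d=0..5: [0, 0, -1, 0, 4, 4]
Σy = 7, Σy² = 33, M = 6
μ = 7/6 = 7/6,  σ² = 33/6 − (7/6)² = 149/36
E[S_13] = -2 + 13·(7/6) = 79/6


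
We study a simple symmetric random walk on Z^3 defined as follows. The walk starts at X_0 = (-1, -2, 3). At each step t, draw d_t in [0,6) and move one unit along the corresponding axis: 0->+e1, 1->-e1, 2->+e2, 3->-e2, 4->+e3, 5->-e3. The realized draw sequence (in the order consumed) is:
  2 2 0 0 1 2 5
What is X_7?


t=0: X=(-1, -2, 3), d=2 → +e2, X_1=(-1, -1, 3)
t=1: X=(-1, -1, 3), d=2 → +e2, X_2=(-1, 0, 3)
t=2: X=(-1, 0, 3), d=0 → +e1, X_3=(0, 0, 3)
t=3: X=(0, 0, 3), d=0 → +e1, X_4=(1, 0, 3)
t=4: X=(1, 0, 3), d=1 → -e1, X_5=(0, 0, 3)
t=5: X=(0, 0, 3), d=2 → +e2, X_6=(0, 1, 3)
t=6: X=(0, 1, 3), d=5 → -e3, X_7=(0, 1, 2)

(0, 1, 2)


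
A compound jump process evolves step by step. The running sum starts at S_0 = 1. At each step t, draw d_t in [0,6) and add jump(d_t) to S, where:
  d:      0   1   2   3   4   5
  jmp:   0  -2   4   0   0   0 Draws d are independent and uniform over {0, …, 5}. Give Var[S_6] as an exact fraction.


Outcome values over d=0..5: [0, -2, 4, 0, 0, 0]
Σy = 2, Σy² = 20, M = 6
μ = 2/6 = 1/3,  σ² = 20/6 − (1/3)² = 29/9
Independent increments: Var[S_6] = 6·σ² = 6·(29/9) = 58/3

58/3


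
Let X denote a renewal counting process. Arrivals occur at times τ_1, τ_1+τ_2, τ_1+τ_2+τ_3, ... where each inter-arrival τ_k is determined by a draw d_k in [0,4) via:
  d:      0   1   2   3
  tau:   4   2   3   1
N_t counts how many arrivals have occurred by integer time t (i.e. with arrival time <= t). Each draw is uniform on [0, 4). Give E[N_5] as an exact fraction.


1845/1024

Inter-arrival values over d=0..3: [4, 2, 3, 1]
Each d has probability 1/4, so the pmf of τ is: f(1) = 1/4, f(2) = 1/4, f(3) = 1/4, f(4) = 1/4
Renewal equation for m(n) = E[N_n]: condition on τ_1 = k (if k <= n, one arrival plus a fresh copy on the remaining n−k steps): m(n) = F(n) + Σ_{k<=n} f(k)·m(n−k), where F(n) = P(τ <= n) and m(0) = 0
m(1) = F(1) = 1/4
m(2) = F(2) + f(1)·m(1) = 1/2 + 1/4·1/4 = 9/16
m(3) = F(3) + f(1)·m(2) + f(2)·m(1) = 3/4 + 1/4·9/16 + 1/4·1/4 = 61/64
m(4) = F(4) + f(1)·m(3) + f(2)·m(2) + f(3)·m(1) = 1 + 1/4·61/64 + 1/4·9/16 + 1/4·1/4 = 369/256
m(5) = F(5) + f(1)·m(4) + f(2)·m(3) + f(3)·m(2) + f(4)·m(1) = 1 + 1/4·369/256 + 1/4·61/64 + 1/4·9/16 + 1/4·1/4 = 1845/1024
E[N_5] = m(5) = 1845/1024


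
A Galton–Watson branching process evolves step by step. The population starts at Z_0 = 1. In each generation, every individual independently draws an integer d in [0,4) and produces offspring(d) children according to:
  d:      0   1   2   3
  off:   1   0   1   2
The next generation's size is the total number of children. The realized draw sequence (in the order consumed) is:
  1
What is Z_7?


gen 0: Z_0=1, draws=[1], offspring=[0], Z_1=0
gen 1: Z_1=0, draws=[], offspring=[], Z_2=0
gen 2: Z_2=0, draws=[], offspring=[], Z_3=0
gen 3: Z_3=0, draws=[], offspring=[], Z_4=0
gen 4: Z_4=0, draws=[], offspring=[], Z_5=0
gen 5: Z_5=0, draws=[], offspring=[], Z_6=0
gen 6: Z_6=0, draws=[], offspring=[], Z_7=0

0


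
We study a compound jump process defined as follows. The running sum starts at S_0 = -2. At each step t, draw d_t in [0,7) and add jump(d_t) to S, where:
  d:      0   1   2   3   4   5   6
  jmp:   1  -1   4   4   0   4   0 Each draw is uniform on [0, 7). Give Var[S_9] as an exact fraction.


1854/49

Outcome values over d=0..6: [1, -1, 4, 4, 0, 4, 0]
Σy = 12, Σy² = 50, M = 7
μ = 12/7 = 12/7,  σ² = 50/7 − (12/7)² = 206/49
Independent increments: Var[S_9] = 9·σ² = 9·(206/49) = 1854/49


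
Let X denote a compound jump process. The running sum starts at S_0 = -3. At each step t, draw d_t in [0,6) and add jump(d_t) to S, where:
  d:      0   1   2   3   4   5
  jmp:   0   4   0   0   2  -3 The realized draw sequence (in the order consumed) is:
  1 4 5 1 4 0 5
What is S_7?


3

t=0: S=-3, d=1, jump=4, S_1=1
t=1: S=1, d=4, jump=2, S_2=3
t=2: S=3, d=5, jump=-3, S_3=0
t=3: S=0, d=1, jump=4, S_4=4
t=4: S=4, d=4, jump=2, S_5=6
t=5: S=6, d=0, jump=0, S_6=6
t=6: S=6, d=5, jump=-3, S_7=3


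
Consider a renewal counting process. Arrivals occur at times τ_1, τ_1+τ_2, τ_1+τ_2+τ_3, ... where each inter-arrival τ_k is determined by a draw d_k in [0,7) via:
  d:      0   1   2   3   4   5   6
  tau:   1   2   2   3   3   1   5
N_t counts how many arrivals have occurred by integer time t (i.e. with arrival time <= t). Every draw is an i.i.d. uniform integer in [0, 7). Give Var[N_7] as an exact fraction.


680193024976/678223072849

Inter-arrival values over d=0..6: [1, 2, 2, 3, 3, 1, 5]
Each d has probability 1/7, so the pmf of τ is: f(1) = 2/7, f(2) = 2/7, f(3) = 2/7, f(5) = 1/7
Let p_n(j) = P(N_n = j), with p_0 = [1]. Condition on τ_1: p_n(0) = P(τ > n), and for j >= 1, p_n(j) = Σ_{k<=n} f(k)·p_{n−k}(j−1)
p_1 = [5/7, 2/7]  (j = 0..1)
p_2 = [3/7, 24/49, 4/49]  (j = 0..2)
p_3 = [1/7, 30/49, 76/343, 8/343]  (j = 0..3)
p_4 = [1/7, 18/49, 136/343, 208/2401, 16/2401]  (j = 0..4)
p_5 = [0, 17/49, 144/343, 480/2401, 528/16807, 32/16807]  (j = 0..5)
p_6 = [0, 9/49, 144/343, 712/2401, 1488/16807, 1280/117649, 64/117649]  (j = 0..6)
p_7 = [0, 5/49, 16/49, 876/2401, 400/2401, 608/16807, 3008/823543, 128/823543]  (j = 0..7)
E[N_7] = Σ j·p_7(j) = 2239967/823543;  E[N_7²] = Σ j²·p_7(j) = 6918455/823543
Var[N_7] = 6918455/823543 − (2239967/823543)² = 680193024976/678223072849


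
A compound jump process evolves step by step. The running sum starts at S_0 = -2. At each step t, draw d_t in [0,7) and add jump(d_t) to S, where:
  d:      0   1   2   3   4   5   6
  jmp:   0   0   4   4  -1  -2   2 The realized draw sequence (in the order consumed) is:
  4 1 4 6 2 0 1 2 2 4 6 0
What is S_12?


t=0: S=-2, d=4, jump=-1, S_1=-3
t=1: S=-3, d=1, jump=0, S_2=-3
t=2: S=-3, d=4, jump=-1, S_3=-4
t=3: S=-4, d=6, jump=2, S_4=-2
t=4: S=-2, d=2, jump=4, S_5=2
t=5: S=2, d=0, jump=0, S_6=2
t=6: S=2, d=1, jump=0, S_7=2
t=7: S=2, d=2, jump=4, S_8=6
t=8: S=6, d=2, jump=4, S_9=10
t=9: S=10, d=4, jump=-1, S_10=9
t=10: S=9, d=6, jump=2, S_11=11
t=11: S=11, d=0, jump=0, S_12=11

11


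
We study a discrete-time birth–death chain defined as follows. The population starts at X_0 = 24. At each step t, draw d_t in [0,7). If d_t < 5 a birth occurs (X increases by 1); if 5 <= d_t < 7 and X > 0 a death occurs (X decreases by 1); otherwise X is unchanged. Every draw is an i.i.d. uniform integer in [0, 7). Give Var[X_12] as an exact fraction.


480/49

X can drop by at most 1 per step and X_0 = 24 > T = 12, so X_t >= 24 − t >= 12 > 0 for every t <= 12: the floor at 0 (the 'and X > 0' condition) never binds. Hence X_12 = X_0 + Σ_{t<12} Y_t with i.i.d. increments Y_t = y(d_t) ∈ {+1, −1, 0}.
Outcome values over d=0..6: [1, 1, 1, 1, 1, -1, -1]
Σy = 3, Σy² = 7, M = 7
μ = 3/7 = 3/7,  σ² = 7/7 − (3/7)² = 40/49
Independent increments: Var[X_12] = 12·σ² = 12·(40/49) = 480/49


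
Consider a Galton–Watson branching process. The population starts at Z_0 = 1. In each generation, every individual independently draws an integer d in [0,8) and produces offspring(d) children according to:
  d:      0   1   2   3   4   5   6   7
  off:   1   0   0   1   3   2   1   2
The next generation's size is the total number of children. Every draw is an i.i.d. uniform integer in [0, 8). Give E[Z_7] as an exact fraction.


Outcome values over d=0..7: [1, 0, 0, 1, 3, 2, 1, 2]
Σy = 10, Σy² = 20, M = 8
μ = 10/8 = 5/4,  σ² = 20/8 − (5/4)² = 15/16
E[Z_0] = 1
E[Z_1] = 5/4·E[Z_0] = 5/4
E[Z_2] = 5/4·E[Z_1] = 25/16
E[Z_3] = 5/4·E[Z_2] = 125/64
E[Z_4] = 5/4·E[Z_3] = 625/256
E[Z_5] = 5/4·E[Z_4] = 3125/1024
E[Z_6] = 5/4·E[Z_5] = 15625/4096
E[Z_7] = 5/4·E[Z_6] = 78125/16384

78125/16384


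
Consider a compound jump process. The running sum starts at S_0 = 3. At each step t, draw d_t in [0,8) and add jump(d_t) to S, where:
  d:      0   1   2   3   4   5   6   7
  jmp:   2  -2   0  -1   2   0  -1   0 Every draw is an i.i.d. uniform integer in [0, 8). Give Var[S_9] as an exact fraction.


63/4

Outcome values over d=0..7: [2, -2, 0, -1, 2, 0, -1, 0]
Σy = 0, Σy² = 14, M = 8
μ = 0/8 = 0,  σ² = 14/8 − (0)² = 7/4
Independent increments: Var[S_9] = 9·σ² = 9·(7/4) = 63/4


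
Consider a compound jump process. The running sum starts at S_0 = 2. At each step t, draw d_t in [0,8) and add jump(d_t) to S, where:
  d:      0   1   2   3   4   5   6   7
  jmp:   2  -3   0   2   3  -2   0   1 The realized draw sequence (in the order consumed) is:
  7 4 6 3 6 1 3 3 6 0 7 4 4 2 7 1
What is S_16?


16

t=0: S=2, d=7, jump=1, S_1=3
t=1: S=3, d=4, jump=3, S_2=6
t=2: S=6, d=6, jump=0, S_3=6
t=3: S=6, d=3, jump=2, S_4=8
t=4: S=8, d=6, jump=0, S_5=8
t=5: S=8, d=1, jump=-3, S_6=5
t=6: S=5, d=3, jump=2, S_7=7
t=7: S=7, d=3, jump=2, S_8=9
t=8: S=9, d=6, jump=0, S_9=9
t=9: S=9, d=0, jump=2, S_10=11
t=10: S=11, d=7, jump=1, S_11=12
t=11: S=12, d=4, jump=3, S_12=15
t=12: S=15, d=4, jump=3, S_13=18
t=13: S=18, d=2, jump=0, S_14=18
t=14: S=18, d=7, jump=1, S_15=19
t=15: S=19, d=1, jump=-3, S_16=16


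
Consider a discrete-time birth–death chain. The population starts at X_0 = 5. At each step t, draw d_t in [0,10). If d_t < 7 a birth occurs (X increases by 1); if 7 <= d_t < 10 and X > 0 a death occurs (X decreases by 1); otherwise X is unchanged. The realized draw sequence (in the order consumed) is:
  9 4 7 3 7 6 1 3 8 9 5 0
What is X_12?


t=0: X=5, d=9 → death, X_1=4
t=1: X=4, d=4 → birth, X_2=5
t=2: X=5, d=7 → death, X_3=4
t=3: X=4, d=3 → birth, X_4=5
t=4: X=5, d=7 → death, X_5=4
t=5: X=4, d=6 → birth, X_6=5
t=6: X=5, d=1 → birth, X_7=6
t=7: X=6, d=3 → birth, X_8=7
t=8: X=7, d=8 → death, X_9=6
t=9: X=6, d=9 → death, X_10=5
t=10: X=5, d=5 → birth, X_11=6
t=11: X=6, d=0 → birth, X_12=7

7


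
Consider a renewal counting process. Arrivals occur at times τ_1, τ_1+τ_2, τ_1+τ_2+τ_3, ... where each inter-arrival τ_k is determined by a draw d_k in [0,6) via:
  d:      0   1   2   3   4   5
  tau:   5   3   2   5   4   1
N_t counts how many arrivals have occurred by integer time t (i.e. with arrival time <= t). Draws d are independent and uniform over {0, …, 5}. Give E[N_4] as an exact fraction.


1105/1296

Inter-arrival values over d=0..5: [5, 3, 2, 5, 4, 1]
Each d has probability 1/6, so the pmf of τ is: f(1) = 1/6, f(2) = 1/6, f(3) = 1/6, f(4) = 1/6, f(5) = 1/3
Renewal equation for m(n) = E[N_n]: condition on τ_1 = k (if k <= n, one arrival plus a fresh copy on the remaining n−k steps): m(n) = F(n) + Σ_{k<=n} f(k)·m(n−k), where F(n) = P(τ <= n) and m(0) = 0
m(1) = F(1) = 1/6
m(2) = F(2) + f(1)·m(1) = 1/3 + 1/6·1/6 = 13/36
m(3) = F(3) + f(1)·m(2) + f(2)·m(1) = 1/2 + 1/6·13/36 + 1/6·1/6 = 127/216
m(4) = F(4) + f(1)·m(3) + f(2)·m(2) + f(3)·m(1) = 2/3 + 1/6·127/216 + 1/6·13/36 + 1/6·1/6 = 1105/1296
E[N_4] = m(4) = 1105/1296


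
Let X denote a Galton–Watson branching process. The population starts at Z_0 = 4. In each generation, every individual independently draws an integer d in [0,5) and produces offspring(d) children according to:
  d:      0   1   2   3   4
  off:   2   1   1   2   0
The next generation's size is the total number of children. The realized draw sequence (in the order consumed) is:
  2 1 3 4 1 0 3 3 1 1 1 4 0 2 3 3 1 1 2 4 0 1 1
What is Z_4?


gen 0: Z_0=4, draws=[2, 1, 3, 4], offspring=[1, 1, 2, 0], Z_1=4
gen 1: Z_1=4, draws=[1, 0, 3, 3], offspring=[1, 2, 2, 2], Z_2=7
gen 2: Z_2=7, draws=[1, 1, 1, 4, 0, 2, 3], offspring=[1, 1, 1, 0, 2, 1, 2], Z_3=8
gen 3: Z_3=8, draws=[3, 1, 1, 2, 4, 0, 1, 1], offspring=[2, 1, 1, 1, 0, 2, 1, 1], Z_4=9

9


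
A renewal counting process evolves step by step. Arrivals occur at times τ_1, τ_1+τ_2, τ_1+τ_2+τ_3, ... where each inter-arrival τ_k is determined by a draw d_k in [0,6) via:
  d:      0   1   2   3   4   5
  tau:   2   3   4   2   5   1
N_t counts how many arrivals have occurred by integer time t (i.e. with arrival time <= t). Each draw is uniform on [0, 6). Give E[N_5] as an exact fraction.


12295/7776

Inter-arrival values over d=0..5: [2, 3, 4, 2, 5, 1]
Each d has probability 1/6, so the pmf of τ is: f(1) = 1/6, f(2) = 1/3, f(3) = 1/6, f(4) = 1/6, f(5) = 1/6
Renewal equation for m(n) = E[N_n]: condition on τ_1 = k (if k <= n, one arrival plus a fresh copy on the remaining n−k steps): m(n) = F(n) + Σ_{k<=n} f(k)·m(n−k), where F(n) = P(τ <= n) and m(0) = 0
m(1) = F(1) = 1/6
m(2) = F(2) + f(1)·m(1) = 1/2 + 1/6·1/6 = 19/36
m(3) = F(3) + f(1)·m(2) + f(2)·m(1) = 2/3 + 1/6·19/36 + 1/3·1/6 = 175/216
m(4) = F(4) + f(1)·m(3) + f(2)·m(2) + f(3)·m(1) = 5/6 + 1/6·175/216 + 1/3·19/36 + 1/6·1/6 = 1519/1296
m(5) = F(5) + f(1)·m(4) + f(2)·m(3) + f(3)·m(2) + f(4)·m(1) = 1 + 1/6·1519/1296 + 1/3·175/216 + 1/6·19/36 + 1/6·1/6 = 12295/7776
E[N_5] = m(5) = 12295/7776


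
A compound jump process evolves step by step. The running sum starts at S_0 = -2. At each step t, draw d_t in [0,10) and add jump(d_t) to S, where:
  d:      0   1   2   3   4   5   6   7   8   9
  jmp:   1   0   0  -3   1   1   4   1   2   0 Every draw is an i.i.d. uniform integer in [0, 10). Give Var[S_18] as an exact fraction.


2529/50

Outcome values over d=0..9: [1, 0, 0, -3, 1, 1, 4, 1, 2, 0]
Σy = 7, Σy² = 33, M = 10
μ = 7/10 = 7/10,  σ² = 33/10 − (7/10)² = 281/100
Independent increments: Var[S_18] = 18·σ² = 18·(281/100) = 2529/50


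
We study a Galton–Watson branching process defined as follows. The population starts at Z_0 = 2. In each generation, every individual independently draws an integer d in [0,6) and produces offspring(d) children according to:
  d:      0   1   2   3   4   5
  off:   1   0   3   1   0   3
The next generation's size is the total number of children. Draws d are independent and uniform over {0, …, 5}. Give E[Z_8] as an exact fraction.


131072/6561

Outcome values over d=0..5: [1, 0, 3, 1, 0, 3]
Σy = 8, Σy² = 20, M = 6
μ = 8/6 = 4/3,  σ² = 20/6 − (4/3)² = 14/9
E[Z_0] = 2
E[Z_1] = 4/3·E[Z_0] = 8/3
E[Z_2] = 4/3·E[Z_1] = 32/9
E[Z_3] = 4/3·E[Z_2] = 128/27
E[Z_4] = 4/3·E[Z_3] = 512/81
E[Z_5] = 4/3·E[Z_4] = 2048/243
E[Z_6] = 4/3·E[Z_5] = 8192/729
E[Z_7] = 4/3·E[Z_6] = 32768/2187
E[Z_8] = 4/3·E[Z_7] = 131072/6561


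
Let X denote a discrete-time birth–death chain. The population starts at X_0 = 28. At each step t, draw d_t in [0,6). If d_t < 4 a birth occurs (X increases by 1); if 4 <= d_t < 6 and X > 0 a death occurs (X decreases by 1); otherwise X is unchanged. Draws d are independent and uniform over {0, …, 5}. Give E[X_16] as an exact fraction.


100/3

X can drop by at most 1 per step and X_0 = 28 > T = 16, so X_t >= 28 − t >= 12 > 0 for every t <= 16: the floor at 0 (the 'and X > 0' condition) never binds. Hence X_16 = X_0 + Σ_{t<16} Y_t with i.i.d. increments Y_t = y(d_t) ∈ {+1, −1, 0}.
Outcome values over d=0..5: [1, 1, 1, 1, -1, -1]
Σy = 2, Σy² = 6, M = 6
μ = 2/6 = 1/3,  σ² = 6/6 − (1/3)² = 8/9
E[X_16] = 28 + 16·(1/3) = 100/3


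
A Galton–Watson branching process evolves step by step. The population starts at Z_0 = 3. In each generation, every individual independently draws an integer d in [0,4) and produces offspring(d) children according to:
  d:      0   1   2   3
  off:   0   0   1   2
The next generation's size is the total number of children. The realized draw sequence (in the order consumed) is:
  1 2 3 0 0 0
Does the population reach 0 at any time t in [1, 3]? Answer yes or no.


gen 0: Z_0=3, draws=[1, 2, 3], offspring=[0, 1, 2], Z_1=3
gen 1: Z_1=3, draws=[0, 0, 0], offspring=[0, 0, 0], Z_2=0
gen 2: Z_2=0, draws=[], offspring=[], Z_3=0

yes


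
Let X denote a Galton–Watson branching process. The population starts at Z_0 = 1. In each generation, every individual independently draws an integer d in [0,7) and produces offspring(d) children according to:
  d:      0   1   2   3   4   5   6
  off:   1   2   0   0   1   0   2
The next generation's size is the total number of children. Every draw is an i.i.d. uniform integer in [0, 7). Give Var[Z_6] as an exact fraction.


18769413312/13841287201

Outcome values over d=0..6: [1, 2, 0, 0, 1, 0, 2]
Σy = 6, Σy² = 10, M = 7
μ = 6/7 = 6/7,  σ² = 10/7 − (6/7)² = 34/49
V_0 = 0, E_0 = 1
V_1 = 34/49·E_0 + (6/7)²·V_0 = 34/49;  E_1 = 6/7
V_2 = 34/49·E_1 + (6/7)²·V_1 = 2652/2401;  E_2 = 36/49
V_3 = 34/49·E_2 + (6/7)²·V_2 = 155448/117649;  E_3 = 216/343
V_4 = 34/49·E_3 + (6/7)²·V_3 = 8115120/5764801;  E_4 = 1296/2401
V_5 = 34/49·E_4 + (6/7)²·V_4 = 397941984/282475249;  E_5 = 7776/16807
V_6 = 34/49·E_5 + (6/7)²·V_5 = 18769413312/13841287201;  E_6 = 46656/117649


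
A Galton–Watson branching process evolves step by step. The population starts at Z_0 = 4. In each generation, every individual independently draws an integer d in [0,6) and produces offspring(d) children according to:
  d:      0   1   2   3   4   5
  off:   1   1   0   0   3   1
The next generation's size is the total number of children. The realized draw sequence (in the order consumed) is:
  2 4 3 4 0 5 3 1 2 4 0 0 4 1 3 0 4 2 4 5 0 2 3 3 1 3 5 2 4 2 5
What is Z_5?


gen 0: Z_0=4, draws=[2, 4, 3, 4], offspring=[0, 3, 0, 3], Z_1=6
gen 1: Z_1=6, draws=[0, 5, 3, 1, 2, 4], offspring=[1, 1, 0, 1, 0, 3], Z_2=6
gen 2: Z_2=6, draws=[0, 0, 4, 1, 3, 0], offspring=[1, 1, 3, 1, 0, 1], Z_3=7
gen 3: Z_3=7, draws=[4, 2, 4, 5, 0, 2, 3], offspring=[3, 0, 3, 1, 1, 0, 0], Z_4=8
gen 4: Z_4=8, draws=[3, 1, 3, 5, 2, 4, 2, 5], offspring=[0, 1, 0, 1, 0, 3, 0, 1], Z_5=6

6


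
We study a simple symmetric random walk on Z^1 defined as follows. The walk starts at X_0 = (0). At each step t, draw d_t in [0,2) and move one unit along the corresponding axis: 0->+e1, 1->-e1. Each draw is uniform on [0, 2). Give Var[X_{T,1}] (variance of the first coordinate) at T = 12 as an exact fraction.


Outcome values over d=0..1: [1, -1]
Σy = 0, Σy² = 2, M = 2
μ = 0/2 = 0,  σ² = 2/2 − (0)² = 1
Independent increments: Var[X_12] = 12·σ² = 12·(1) = 12

12


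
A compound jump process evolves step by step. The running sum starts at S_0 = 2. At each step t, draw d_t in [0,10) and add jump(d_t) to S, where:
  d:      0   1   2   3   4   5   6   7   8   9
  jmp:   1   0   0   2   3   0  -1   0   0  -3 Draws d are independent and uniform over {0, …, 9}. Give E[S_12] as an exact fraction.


Outcome values over d=0..9: [1, 0, 0, 2, 3, 0, -1, 0, 0, -3]
Σy = 2, Σy² = 24, M = 10
μ = 2/10 = 1/5,  σ² = 24/10 − (1/5)² = 59/25
E[S_12] = 2 + 12·(1/5) = 22/5

22/5


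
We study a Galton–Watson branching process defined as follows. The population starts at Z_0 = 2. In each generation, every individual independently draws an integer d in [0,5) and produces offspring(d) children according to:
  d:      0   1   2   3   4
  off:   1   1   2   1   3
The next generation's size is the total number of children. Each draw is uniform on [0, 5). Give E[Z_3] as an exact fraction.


Outcome values over d=0..4: [1, 1, 2, 1, 3]
Σy = 8, Σy² = 16, M = 5
μ = 8/5 = 8/5,  σ² = 16/5 − (8/5)² = 16/25
E[Z_0] = 2
E[Z_1] = 8/5·E[Z_0] = 16/5
E[Z_2] = 8/5·E[Z_1] = 128/25
E[Z_3] = 8/5·E[Z_2] = 1024/125

1024/125


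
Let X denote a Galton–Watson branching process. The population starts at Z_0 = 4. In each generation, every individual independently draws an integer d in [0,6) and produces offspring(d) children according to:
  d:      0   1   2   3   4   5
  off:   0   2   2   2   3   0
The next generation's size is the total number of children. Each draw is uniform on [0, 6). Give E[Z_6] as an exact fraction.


Outcome values over d=0..5: [0, 2, 2, 2, 3, 0]
Σy = 9, Σy² = 21, M = 6
μ = 9/6 = 3/2,  σ² = 21/6 − (3/2)² = 5/4
E[Z_0] = 4
E[Z_1] = 3/2·E[Z_0] = 6
E[Z_2] = 3/2·E[Z_1] = 9
E[Z_3] = 3/2·E[Z_2] = 27/2
E[Z_4] = 3/2·E[Z_3] = 81/4
E[Z_5] = 3/2·E[Z_4] = 243/8
E[Z_6] = 3/2·E[Z_5] = 729/16

729/16


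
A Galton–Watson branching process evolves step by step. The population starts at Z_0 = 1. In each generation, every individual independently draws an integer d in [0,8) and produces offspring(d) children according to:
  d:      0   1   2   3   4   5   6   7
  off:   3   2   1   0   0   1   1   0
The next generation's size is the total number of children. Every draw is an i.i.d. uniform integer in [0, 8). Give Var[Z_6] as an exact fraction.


6

Outcome values over d=0..7: [3, 2, 1, 0, 0, 1, 1, 0]
Σy = 8, Σy² = 16, M = 8
μ = 8/8 = 1,  σ² = 16/8 − (1)² = 1
V_0 = 0, E_0 = 1
V_1 = 1·E_0 + (1)²·V_0 = 1;  E_1 = 1
V_2 = 1·E_1 + (1)²·V_1 = 2;  E_2 = 1
V_3 = 1·E_2 + (1)²·V_2 = 3;  E_3 = 1
V_4 = 1·E_3 + (1)²·V_3 = 4;  E_4 = 1
V_5 = 1·E_4 + (1)²·V_4 = 5;  E_5 = 1
V_6 = 1·E_5 + (1)²·V_5 = 6;  E_6 = 1


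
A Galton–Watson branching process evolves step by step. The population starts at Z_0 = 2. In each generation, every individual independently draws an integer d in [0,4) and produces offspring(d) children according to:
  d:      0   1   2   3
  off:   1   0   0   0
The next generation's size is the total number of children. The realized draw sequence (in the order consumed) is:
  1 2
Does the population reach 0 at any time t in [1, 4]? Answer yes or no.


gen 0: Z_0=2, draws=[1, 2], offspring=[0, 0], Z_1=0
gen 1: Z_1=0, draws=[], offspring=[], Z_2=0
gen 2: Z_2=0, draws=[], offspring=[], Z_3=0
gen 3: Z_3=0, draws=[], offspring=[], Z_4=0

yes


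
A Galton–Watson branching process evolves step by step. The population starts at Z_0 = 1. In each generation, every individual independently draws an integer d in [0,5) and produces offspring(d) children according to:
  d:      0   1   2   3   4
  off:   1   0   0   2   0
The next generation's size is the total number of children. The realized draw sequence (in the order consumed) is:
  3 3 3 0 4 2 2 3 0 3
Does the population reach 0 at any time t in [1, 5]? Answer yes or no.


no

gen 0: Z_0=1, draws=[3], offspring=[2], Z_1=2
gen 1: Z_1=2, draws=[3, 3], offspring=[2, 2], Z_2=4
gen 2: Z_2=4, draws=[0, 4, 2, 2], offspring=[1, 0, 0, 0], Z_3=1
gen 3: Z_3=1, draws=[3], offspring=[2], Z_4=2
gen 4: Z_4=2, draws=[0, 3], offspring=[1, 2], Z_5=3


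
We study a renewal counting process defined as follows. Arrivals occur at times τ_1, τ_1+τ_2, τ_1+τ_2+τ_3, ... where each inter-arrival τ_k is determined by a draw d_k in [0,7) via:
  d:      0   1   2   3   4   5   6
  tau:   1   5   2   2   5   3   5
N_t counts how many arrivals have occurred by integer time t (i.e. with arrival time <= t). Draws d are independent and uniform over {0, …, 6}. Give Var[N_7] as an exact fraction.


Inter-arrival values over d=0..6: [1, 5, 2, 2, 5, 3, 5]
Each d has probability 1/7, so the pmf of τ is: f(1) = 1/7, f(2) = 2/7, f(3) = 1/7, f(5) = 3/7
Let p_n(j) = P(N_n = j), with p_0 = [1]. Condition on τ_1: p_n(0) = P(τ > n), and for j >= 1, p_n(j) = Σ_{k<=n} f(k)·p_{n−k}(j−1)
p_1 = [6/7, 1/7]  (j = 0..1)
p_2 = [4/7, 20/49, 1/49]  (j = 0..2)
p_3 = [3/7, 23/49, 34/343, 1/343]  (j = 0..3)
p_4 = [3/7, 17/49, 10/49, 48/2401, 1/2401]  (j = 0..4)
p_5 = [0, 34/49, 83/343, 145/2401, 62/16807, 1/16807]  (j = 0..5)
p_6 = [0, 27/49, 16/49, 257/2401, 248/16807, 76/117649, 1/117649]  (j = 0..6)
p_7 = [0, 15/49, 172/343, 369/2401, 85/2401, 379/117649, 90/823543, 1/823543]  (j = 0..7)
E[N_7] = Σ j·p_7(j) = 1588182/823543;  E[N_7²] = Σ j²·p_7(j) = 3579190/823543
Var[N_7] = 3579190/823543 − (1588182/823543)² = 425294805046/678223072849

425294805046/678223072849


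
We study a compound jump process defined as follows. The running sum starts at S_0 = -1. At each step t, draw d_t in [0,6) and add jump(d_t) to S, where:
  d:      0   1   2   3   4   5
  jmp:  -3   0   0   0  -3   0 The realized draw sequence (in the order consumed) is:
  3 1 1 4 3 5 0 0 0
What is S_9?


t=0: S=-1, d=3, jump=0, S_1=-1
t=1: S=-1, d=1, jump=0, S_2=-1
t=2: S=-1, d=1, jump=0, S_3=-1
t=3: S=-1, d=4, jump=-3, S_4=-4
t=4: S=-4, d=3, jump=0, S_5=-4
t=5: S=-4, d=5, jump=0, S_6=-4
t=6: S=-4, d=0, jump=-3, S_7=-7
t=7: S=-7, d=0, jump=-3, S_8=-10
t=8: S=-10, d=0, jump=-3, S_9=-13

-13


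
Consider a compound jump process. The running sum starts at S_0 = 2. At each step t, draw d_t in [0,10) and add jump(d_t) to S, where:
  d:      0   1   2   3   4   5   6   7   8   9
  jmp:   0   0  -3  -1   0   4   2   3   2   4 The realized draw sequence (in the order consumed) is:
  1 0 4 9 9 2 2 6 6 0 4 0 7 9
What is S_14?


15

t=0: S=2, d=1, jump=0, S_1=2
t=1: S=2, d=0, jump=0, S_2=2
t=2: S=2, d=4, jump=0, S_3=2
t=3: S=2, d=9, jump=4, S_4=6
t=4: S=6, d=9, jump=4, S_5=10
t=5: S=10, d=2, jump=-3, S_6=7
t=6: S=7, d=2, jump=-3, S_7=4
t=7: S=4, d=6, jump=2, S_8=6
t=8: S=6, d=6, jump=2, S_9=8
t=9: S=8, d=0, jump=0, S_10=8
t=10: S=8, d=4, jump=0, S_11=8
t=11: S=8, d=0, jump=0, S_12=8
t=12: S=8, d=7, jump=3, S_13=11
t=13: S=11, d=9, jump=4, S_14=15


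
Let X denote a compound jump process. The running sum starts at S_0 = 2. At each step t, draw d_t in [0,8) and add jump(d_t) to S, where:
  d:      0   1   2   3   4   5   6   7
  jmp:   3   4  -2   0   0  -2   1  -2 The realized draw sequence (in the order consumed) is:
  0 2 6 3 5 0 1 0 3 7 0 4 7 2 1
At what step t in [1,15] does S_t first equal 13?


t=0: S=2, d=0, jump=3, S_1=5
t=1: S=5, d=2, jump=-2, S_2=3
t=2: S=3, d=6, jump=1, S_3=4
t=3: S=4, d=3, jump=0, S_4=4
t=4: S=4, d=5, jump=-2, S_5=2
t=5: S=2, d=0, jump=3, S_6=5
t=6: S=5, d=1, jump=4, S_7=9
t=7: S=9, d=0, jump=3, S_8=12
t=8: S=12, d=3, jump=0, S_9=12
t=9: S=12, d=7, jump=-2, S_10=10
t=10: S=10, d=0, jump=3, S_11=13
t=11: S=13, d=4, jump=0, S_12=13
t=12: S=13, d=7, jump=-2, S_13=11
t=13: S=11, d=2, jump=-2, S_14=9
t=14: S=9, d=1, jump=4, S_15=13

11


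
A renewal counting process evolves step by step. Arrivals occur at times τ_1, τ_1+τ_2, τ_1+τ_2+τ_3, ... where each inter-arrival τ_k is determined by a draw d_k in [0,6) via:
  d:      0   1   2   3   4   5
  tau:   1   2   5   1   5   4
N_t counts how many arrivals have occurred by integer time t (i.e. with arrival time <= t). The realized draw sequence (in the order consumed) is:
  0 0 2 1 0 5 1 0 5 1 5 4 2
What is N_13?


draw d_1=0: τ_1=1, arrival time A_1=1
draw d_2=0: τ_2=1, arrival time A_2=2
draw d_3=2: τ_3=5, arrival time A_3=7
draw d_4=1: τ_4=2, arrival time A_4=9
draw d_5=0: τ_5=1, arrival time A_5=10
draw d_6=5: τ_6=4, arrival time A_6=14
draw d_7=1: τ_7=2, arrival time A_7=16
draw d_8=0: τ_8=1, arrival time A_8=17
draw d_9=5: τ_9=4, arrival time A_9=21
draw d_10=1: τ_10=2, arrival time A_10=23
draw d_11=5: τ_11=4, arrival time A_11=27
draw d_12=4: τ_12=5, arrival time A_12=32
draw d_13=2: τ_13=5, arrival time A_13=37
N_t over t=0..13: 0:0 1:1 2:2 3:2 4:2 5:2 6:2 7:3 8:3 9:4 10:5 11:5 12:5 13:5

5


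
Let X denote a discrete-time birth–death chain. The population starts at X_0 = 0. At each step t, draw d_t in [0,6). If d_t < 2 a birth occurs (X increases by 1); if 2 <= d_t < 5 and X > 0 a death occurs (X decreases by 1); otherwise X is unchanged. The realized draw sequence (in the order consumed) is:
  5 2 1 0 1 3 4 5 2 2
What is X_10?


t=0: X=0, d=5 → hold, X_1=0
t=1: X=0, d=2 → hold, X_2=0
t=2: X=0, d=1 → birth, X_3=1
t=3: X=1, d=0 → birth, X_4=2
t=4: X=2, d=1 → birth, X_5=3
t=5: X=3, d=3 → death, X_6=2
t=6: X=2, d=4 → death, X_7=1
t=7: X=1, d=5 → hold, X_8=1
t=8: X=1, d=2 → death, X_9=0
t=9: X=0, d=2 → hold, X_10=0

0


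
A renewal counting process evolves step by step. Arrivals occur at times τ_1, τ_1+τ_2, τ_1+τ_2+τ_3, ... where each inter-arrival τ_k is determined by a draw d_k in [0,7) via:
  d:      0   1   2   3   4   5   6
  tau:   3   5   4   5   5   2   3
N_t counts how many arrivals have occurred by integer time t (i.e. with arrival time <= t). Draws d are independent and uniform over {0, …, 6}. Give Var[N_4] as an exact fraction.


678/2401

Inter-arrival values over d=0..6: [3, 5, 4, 5, 5, 2, 3]
Each d has probability 1/7, so the pmf of τ is: f(2) = 1/7, f(3) = 2/7, f(4) = 1/7, f(5) = 3/7
Let p_n(j) = P(N_n = j), with p_0 = [1]. Condition on τ_1: p_n(0) = P(τ > n), and for j >= 1, p_n(j) = Σ_{k<=n} f(k)·p_{n−k}(j−1)
p_1 = [1]  (j = 0)
p_2 = [6/7, 1/7]  (j = 0..1)
p_3 = [4/7, 3/7]  (j = 0..1)
p_4 = [3/7, 27/49, 1/49]  (j = 0..2)
E[N_4] = Σ j·p_4(j) = 29/49;  E[N_4²] = Σ j²·p_4(j) = 31/49
Var[N_4] = 31/49 − (29/49)² = 678/2401


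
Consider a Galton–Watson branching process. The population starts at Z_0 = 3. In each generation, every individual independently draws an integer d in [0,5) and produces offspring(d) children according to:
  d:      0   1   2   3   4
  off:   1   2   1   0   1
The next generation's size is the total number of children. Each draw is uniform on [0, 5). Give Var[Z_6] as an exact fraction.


36/5

Outcome values over d=0..4: [1, 2, 1, 0, 1]
Σy = 5, Σy² = 7, M = 5
μ = 5/5 = 1,  σ² = 7/5 − (1)² = 2/5
V_0 = 0, E_0 = 3
V_1 = 2/5·E_0 + (1)²·V_0 = 6/5;  E_1 = 3
V_2 = 2/5·E_1 + (1)²·V_1 = 12/5;  E_2 = 3
V_3 = 2/5·E_2 + (1)²·V_2 = 18/5;  E_3 = 3
V_4 = 2/5·E_3 + (1)²·V_3 = 24/5;  E_4 = 3
V_5 = 2/5·E_4 + (1)²·V_4 = 6;  E_5 = 3
V_6 = 2/5·E_5 + (1)²·V_5 = 36/5;  E_6 = 3


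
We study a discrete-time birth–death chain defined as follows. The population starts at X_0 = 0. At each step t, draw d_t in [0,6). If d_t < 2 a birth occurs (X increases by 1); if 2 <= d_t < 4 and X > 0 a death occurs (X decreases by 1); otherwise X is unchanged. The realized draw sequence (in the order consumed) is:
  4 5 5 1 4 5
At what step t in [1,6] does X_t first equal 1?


4

t=0: X=0, d=4 → hold, X_1=0
t=1: X=0, d=5 → hold, X_2=0
t=2: X=0, d=5 → hold, X_3=0
t=3: X=0, d=1 → birth, X_4=1
t=4: X=1, d=4 → hold, X_5=1
t=5: X=1, d=5 → hold, X_6=1


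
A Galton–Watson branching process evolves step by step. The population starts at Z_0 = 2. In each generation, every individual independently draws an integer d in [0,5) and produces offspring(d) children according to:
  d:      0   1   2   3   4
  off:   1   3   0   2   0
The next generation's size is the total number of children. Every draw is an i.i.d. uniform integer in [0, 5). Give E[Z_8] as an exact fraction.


3359232/390625

Outcome values over d=0..4: [1, 3, 0, 2, 0]
Σy = 6, Σy² = 14, M = 5
μ = 6/5 = 6/5,  σ² = 14/5 − (6/5)² = 34/25
E[Z_0] = 2
E[Z_1] = 6/5·E[Z_0] = 12/5
E[Z_2] = 6/5·E[Z_1] = 72/25
E[Z_3] = 6/5·E[Z_2] = 432/125
E[Z_4] = 6/5·E[Z_3] = 2592/625
E[Z_5] = 6/5·E[Z_4] = 15552/3125
E[Z_6] = 6/5·E[Z_5] = 93312/15625
E[Z_7] = 6/5·E[Z_6] = 559872/78125
E[Z_8] = 6/5·E[Z_7] = 3359232/390625


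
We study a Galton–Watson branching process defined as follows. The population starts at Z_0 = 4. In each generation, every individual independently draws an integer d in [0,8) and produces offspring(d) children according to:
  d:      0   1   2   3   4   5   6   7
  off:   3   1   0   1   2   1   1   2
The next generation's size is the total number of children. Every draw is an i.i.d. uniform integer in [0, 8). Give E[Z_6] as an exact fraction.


Outcome values over d=0..7: [3, 1, 0, 1, 2, 1, 1, 2]
Σy = 11, Σy² = 21, M = 8
μ = 11/8 = 11/8,  σ² = 21/8 − (11/8)² = 47/64
E[Z_0] = 4
E[Z_1] = 11/8·E[Z_0] = 11/2
E[Z_2] = 11/8·E[Z_1] = 121/16
E[Z_3] = 11/8·E[Z_2] = 1331/128
E[Z_4] = 11/8·E[Z_3] = 14641/1024
E[Z_5] = 11/8·E[Z_4] = 161051/8192
E[Z_6] = 11/8·E[Z_5] = 1771561/65536

1771561/65536


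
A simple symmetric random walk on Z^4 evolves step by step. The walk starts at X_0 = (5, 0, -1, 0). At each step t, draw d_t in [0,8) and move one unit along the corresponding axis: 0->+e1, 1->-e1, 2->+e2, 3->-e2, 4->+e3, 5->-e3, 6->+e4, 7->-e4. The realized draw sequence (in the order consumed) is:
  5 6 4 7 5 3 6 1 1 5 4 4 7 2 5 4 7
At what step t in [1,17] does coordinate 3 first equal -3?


10

t=0: X=(5, 0, -1, 0), d=5 → -e3, X_1=(5, 0, -2, 0)
t=1: X=(5, 0, -2, 0), d=6 → +e4, X_2=(5, 0, -2, 1)
t=2: X=(5, 0, -2, 1), d=4 → +e3, X_3=(5, 0, -1, 1)
t=3: X=(5, 0, -1, 1), d=7 → -e4, X_4=(5, 0, -1, 0)
t=4: X=(5, 0, -1, 0), d=5 → -e3, X_5=(5, 0, -2, 0)
t=5: X=(5, 0, -2, 0), d=3 → -e2, X_6=(5, -1, -2, 0)
t=6: X=(5, -1, -2, 0), d=6 → +e4, X_7=(5, -1, -2, 1)
t=7: X=(5, -1, -2, 1), d=1 → -e1, X_8=(4, -1, -2, 1)
t=8: X=(4, -1, -2, 1), d=1 → -e1, X_9=(3, -1, -2, 1)
t=9: X=(3, -1, -2, 1), d=5 → -e3, X_10=(3, -1, -3, 1)
t=10: X=(3, -1, -3, 1), d=4 → +e3, X_11=(3, -1, -2, 1)
t=11: X=(3, -1, -2, 1), d=4 → +e3, X_12=(3, -1, -1, 1)
t=12: X=(3, -1, -1, 1), d=7 → -e4, X_13=(3, -1, -1, 0)
t=13: X=(3, -1, -1, 0), d=2 → +e2, X_14=(3, 0, -1, 0)
t=14: X=(3, 0, -1, 0), d=5 → -e3, X_15=(3, 0, -2, 0)
t=15: X=(3, 0, -2, 0), d=4 → +e3, X_16=(3, 0, -1, 0)
t=16: X=(3, 0, -1, 0), d=7 → -e4, X_17=(3, 0, -1, -1)


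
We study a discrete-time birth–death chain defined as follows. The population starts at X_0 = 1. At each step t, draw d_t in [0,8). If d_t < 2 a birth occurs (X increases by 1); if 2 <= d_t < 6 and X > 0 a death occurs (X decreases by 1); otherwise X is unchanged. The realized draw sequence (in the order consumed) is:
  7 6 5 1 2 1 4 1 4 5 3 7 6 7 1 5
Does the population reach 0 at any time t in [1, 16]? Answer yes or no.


t=0: X=1, d=7 → hold, X_1=1
t=1: X=1, d=6 → hold, X_2=1
t=2: X=1, d=5 → death, X_3=0
t=3: X=0, d=1 → birth, X_4=1
t=4: X=1, d=2 → death, X_5=0
t=5: X=0, d=1 → birth, X_6=1
t=6: X=1, d=4 → death, X_7=0
t=7: X=0, d=1 → birth, X_8=1
t=8: X=1, d=4 → death, X_9=0
t=9: X=0, d=5 → hold, X_10=0
t=10: X=0, d=3 → hold, X_11=0
t=11: X=0, d=7 → hold, X_12=0
t=12: X=0, d=6 → hold, X_13=0
t=13: X=0, d=7 → hold, X_14=0
t=14: X=0, d=1 → birth, X_15=1
t=15: X=1, d=5 → death, X_16=0

yes


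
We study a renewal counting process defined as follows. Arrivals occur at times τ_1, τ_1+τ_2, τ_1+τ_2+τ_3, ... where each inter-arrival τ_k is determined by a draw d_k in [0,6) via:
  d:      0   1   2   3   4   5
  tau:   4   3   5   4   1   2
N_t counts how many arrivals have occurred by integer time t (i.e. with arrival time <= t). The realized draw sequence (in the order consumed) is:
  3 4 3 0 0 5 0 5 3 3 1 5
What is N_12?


draw d_1=3: τ_1=4, arrival time A_1=4
draw d_2=4: τ_2=1, arrival time A_2=5
draw d_3=3: τ_3=4, arrival time A_3=9
draw d_4=0: τ_4=4, arrival time A_4=13
draw d_5=0: τ_5=4, arrival time A_5=17
draw d_6=5: τ_6=2, arrival time A_6=19
draw d_7=0: τ_7=4, arrival time A_7=23
draw d_8=5: τ_8=2, arrival time A_8=25
draw d_9=3: τ_9=4, arrival time A_9=29
draw d_10=3: τ_10=4, arrival time A_10=33
draw d_11=1: τ_11=3, arrival time A_11=36
draw d_12=5: τ_12=2, arrival time A_12=38
N_t over t=0..12: 0:0 1:0 2:0 3:0 4:1 5:2 6:2 7:2 8:2 9:3 10:3 11:3 12:3

3
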